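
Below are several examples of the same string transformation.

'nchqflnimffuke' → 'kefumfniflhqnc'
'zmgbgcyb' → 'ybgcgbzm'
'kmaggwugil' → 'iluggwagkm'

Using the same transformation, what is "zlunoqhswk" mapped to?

wkhsoqunzl

Each output is the input with this applied: swap each adjacent pair of characters (1↔2, 3↔4, ...), then reverse the string.
Starting from "zlunoqhswk": after the first operation, "lznuqoshkw"; after the second, "wkhsoqunzl".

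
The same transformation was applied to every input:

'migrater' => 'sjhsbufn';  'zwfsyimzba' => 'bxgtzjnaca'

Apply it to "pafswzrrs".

What's happening: shift every letter 1 place forward in the alphabet (wrapping around), then swap the first and last characters.
Applying both steps to "pafswzrrs": "qbgtxasst", then "tbgtxassq".

tbgtxassq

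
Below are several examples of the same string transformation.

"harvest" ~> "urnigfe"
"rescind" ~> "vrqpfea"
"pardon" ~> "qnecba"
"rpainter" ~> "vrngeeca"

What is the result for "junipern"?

Looking at the pairs, the operation is to shift every letter 13 places forward in the alphabet (wrapping around) — i.e. ROT13, then sort the characters into reverse alphabetical order.
Working it through for "junipern": intermediate "whavcrea", final "wvrhecaa".

wvrhecaa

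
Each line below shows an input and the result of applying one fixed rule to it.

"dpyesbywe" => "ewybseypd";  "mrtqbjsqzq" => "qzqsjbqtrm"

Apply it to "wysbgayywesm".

Rule — reverse the string.
"wysbgayywesm" → "msewyyagbsyw".

msewyyagbsyw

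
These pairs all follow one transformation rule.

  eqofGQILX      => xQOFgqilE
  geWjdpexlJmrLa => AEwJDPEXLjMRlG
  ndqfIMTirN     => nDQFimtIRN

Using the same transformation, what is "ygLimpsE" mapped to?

eGlIMPSY

Looking at the pairs, the operation is to flip the case of every letter, then swap the first and last characters.
Working it through for "ygLimpsE": intermediate "YGlIMPSe", final "eGlIMPSY".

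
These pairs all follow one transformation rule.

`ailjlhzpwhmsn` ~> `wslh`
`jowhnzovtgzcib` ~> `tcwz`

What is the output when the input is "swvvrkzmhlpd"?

hdvk

The rule is to keep one character in every 3, starting at position 3 (positions 3rd, 6th, 9th, ...), then move the first 2 characters to the end (rotate left by 2).
Starting from "swvvrkzmhlpd": after the first operation, "vkhd"; after the second, "hdvk".
(Check on "jowhnzovtgzcib": → "wztc" → "tcwz" ✓)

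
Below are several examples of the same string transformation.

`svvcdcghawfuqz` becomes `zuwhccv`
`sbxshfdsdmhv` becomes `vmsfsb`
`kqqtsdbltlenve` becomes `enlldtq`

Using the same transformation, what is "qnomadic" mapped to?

cdmn

The transformation: reverse the string, then keep every other character starting from the first (positions 1st, 3rd, 5th, ...).
Doing the same to "qnomadic": "cdmn".
(Check on "svvcdcghawfuqz": → "zqufwahgcdcvvs" → "zuwhccv" ✓)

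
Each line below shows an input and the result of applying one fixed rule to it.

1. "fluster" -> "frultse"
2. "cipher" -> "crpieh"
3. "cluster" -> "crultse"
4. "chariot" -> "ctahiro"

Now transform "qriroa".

The pattern: move the last character to the front, then swap each adjacent pair of characters (1↔2, 3↔4, ...).
For "qriroa", step one produces "aqriro"; step two turns that into "qairor".
(Check on "cipher": → "rciphe" → "crpieh" ✓)

qairor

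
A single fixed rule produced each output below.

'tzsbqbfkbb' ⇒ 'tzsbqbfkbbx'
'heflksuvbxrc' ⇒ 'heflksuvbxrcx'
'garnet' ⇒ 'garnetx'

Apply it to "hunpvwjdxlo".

Rule — append "x".
On "hunpvwjdxlo" that produces "hunpvwjdxlox".

hunpvwjdxlox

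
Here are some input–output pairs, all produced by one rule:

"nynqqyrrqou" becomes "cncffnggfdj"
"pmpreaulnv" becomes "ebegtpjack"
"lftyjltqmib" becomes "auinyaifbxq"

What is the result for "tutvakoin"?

ijikpzdxc

In each case the input is transformed by: shift every letter 11 places backward in the alphabet (wrapping around).
"tutvakoin" → "ijikpzdxc".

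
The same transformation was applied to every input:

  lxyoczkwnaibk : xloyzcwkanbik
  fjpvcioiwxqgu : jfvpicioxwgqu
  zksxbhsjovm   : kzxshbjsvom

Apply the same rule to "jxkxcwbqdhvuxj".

Looking at the pairs, the operation is to swap each adjacent pair of characters (1↔2, 3↔4, ...).
"jxkxcwbqdhvuxj" → "xjxkwcqbhduvjx".

xjxkwcqbhduvjx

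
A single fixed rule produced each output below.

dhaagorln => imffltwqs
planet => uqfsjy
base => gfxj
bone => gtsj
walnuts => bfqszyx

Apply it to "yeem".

djjr

Looking at the pairs, the operation is to shift every letter 5 places forward in the alphabet (wrapping around).
For "yeem" the result is "djjr".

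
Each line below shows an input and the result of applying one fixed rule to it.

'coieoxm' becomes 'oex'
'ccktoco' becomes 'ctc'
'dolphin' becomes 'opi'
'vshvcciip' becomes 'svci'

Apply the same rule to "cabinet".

aie

Looking at the pairs, the operation is to keep every other character starting from the second (positions 2nd, 4th, 6th, ...).
Doing the same to "cabinet": "aie".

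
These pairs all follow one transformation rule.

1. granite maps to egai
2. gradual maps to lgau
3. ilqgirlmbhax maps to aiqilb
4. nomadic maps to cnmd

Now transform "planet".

The rule is to keep every other character starting from the first (positions 1st, 3rd, 5th, ...), then move the last character to the front.
"planet" → "pae" → "epa".

epa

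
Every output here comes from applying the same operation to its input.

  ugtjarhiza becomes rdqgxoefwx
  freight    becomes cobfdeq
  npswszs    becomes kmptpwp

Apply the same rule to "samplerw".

The transformation: shift every letter 3 places backward in the alphabet (wrapping around).
On "samplerw" that produces "pxjmibot".

pxjmibot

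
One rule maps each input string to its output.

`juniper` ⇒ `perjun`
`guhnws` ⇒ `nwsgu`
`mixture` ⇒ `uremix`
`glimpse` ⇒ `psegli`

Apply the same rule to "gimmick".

ickgim

Looking at the pairs, the operation is to move the last 3 characters to the front (rotate right by 3), then delete the last character.
Starting from "gimmick": after the first operation, "ickgimm"; after the second, "ickgim".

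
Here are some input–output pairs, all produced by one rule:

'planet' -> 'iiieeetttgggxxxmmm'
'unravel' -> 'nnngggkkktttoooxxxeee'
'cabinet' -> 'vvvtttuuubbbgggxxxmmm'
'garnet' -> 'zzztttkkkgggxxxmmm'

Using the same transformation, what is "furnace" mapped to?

yyynnnkkkgggtttvvvxxx

Looking at the pairs, the operation is to shift every letter 7 places backward in the alphabet (wrapping around), then repeat every character 3 times.
"furnace" → "ynkgtvx" → "yyynnnkkkgggtttvvvxxx".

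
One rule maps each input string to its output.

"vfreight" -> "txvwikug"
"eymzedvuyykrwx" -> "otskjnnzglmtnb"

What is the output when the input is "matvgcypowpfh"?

The rule is to move the first 3 characters to the end (rotate left by 3), then shift every letter 11 places backward in the alphabet (wrapping around).
Doing the same to "matvgcypowpfh": "kvrnedleuwbpi".

kvrnedleuwbpi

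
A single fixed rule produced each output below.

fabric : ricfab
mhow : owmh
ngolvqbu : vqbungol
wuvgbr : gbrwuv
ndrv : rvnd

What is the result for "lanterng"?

The transformation: swap the front and back halves of the string.
"lanterng" → "ernglant".

ernglant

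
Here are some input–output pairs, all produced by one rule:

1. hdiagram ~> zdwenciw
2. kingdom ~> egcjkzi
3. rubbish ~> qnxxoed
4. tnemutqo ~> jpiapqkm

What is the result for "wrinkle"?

In each case the input is transformed by: shift every letter 4 places backward in the alphabet (wrapping around), then swap each adjacent pair of characters (1↔2, 3↔4, ...).
Working it through for "wrinkle": intermediate "snejgha", final "nsjehga".

nsjehga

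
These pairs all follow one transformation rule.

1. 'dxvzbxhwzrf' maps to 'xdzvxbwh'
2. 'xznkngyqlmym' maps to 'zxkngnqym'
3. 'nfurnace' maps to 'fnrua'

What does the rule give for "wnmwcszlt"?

nwwmsc

Looking at the pairs, the operation is to swap each adjacent pair of characters (1↔2, 3↔4, ...), then delete the last 3 characters.
"wnmwcszlt" → "nwwmsclzt" → "nwwmsc".
(Check on "nfurnace": → "fnruanec" → "fnrua" ✓)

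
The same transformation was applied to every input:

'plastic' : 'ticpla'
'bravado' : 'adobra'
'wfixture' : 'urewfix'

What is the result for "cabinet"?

The transformation: move the last 3 characters to the front (rotate right by 3), then delete the last character.
Starting from "cabinet": after the first operation, "netcabi"; after the second, "netcab".

netcab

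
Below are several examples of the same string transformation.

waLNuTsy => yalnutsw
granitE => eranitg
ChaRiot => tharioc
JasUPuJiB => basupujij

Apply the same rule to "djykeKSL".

ljykeksd

The transformation: swap the first and last characters, then convert every letter to lowercase.
Applying both steps to "djykeKSL": "LjykeKSd", then "ljykeksd".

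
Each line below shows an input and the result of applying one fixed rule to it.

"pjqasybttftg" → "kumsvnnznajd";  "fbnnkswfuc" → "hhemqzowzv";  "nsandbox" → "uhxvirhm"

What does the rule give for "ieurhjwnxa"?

olbdqhrucy

Looking at the pairs, the operation is to move the first 2 characters to the end (rotate left by 2), then shift every letter 6 places backward in the alphabet (wrapping around).
Starting from "ieurhjwnxa": after the first operation, "urhjwnxaie"; after the second, "olbdqhrucy".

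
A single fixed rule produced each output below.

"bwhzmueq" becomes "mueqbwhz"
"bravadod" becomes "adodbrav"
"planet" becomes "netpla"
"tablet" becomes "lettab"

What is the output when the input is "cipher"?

The transformation: swap the front and back halves of the string.
"cipher" → "hercip".

hercip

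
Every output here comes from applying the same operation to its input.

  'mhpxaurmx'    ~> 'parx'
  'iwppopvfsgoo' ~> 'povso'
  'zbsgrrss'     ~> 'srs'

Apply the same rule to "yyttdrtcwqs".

In each case the input is transformed by: keep every other character starting from the first (positions 1st, 3rd, 5th, ...), then delete the first character.
For "yyttdrtcwqs", step one produces "ytdtws"; step two turns that into "tdtws".

tdtws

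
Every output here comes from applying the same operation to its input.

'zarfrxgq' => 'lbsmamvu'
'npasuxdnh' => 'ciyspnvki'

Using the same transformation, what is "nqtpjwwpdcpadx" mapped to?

syvkxykrrekoli

What's happening: shift every letter 5 places backward in the alphabet (wrapping around), then reverse the string.
Starting from "nqtpjwwpdcpadx": after the first operation, "ilokerrkyxkvys"; after the second, "syvkxykrrekoli".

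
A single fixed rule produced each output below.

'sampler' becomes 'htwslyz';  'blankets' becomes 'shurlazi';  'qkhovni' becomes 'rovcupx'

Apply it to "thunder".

The rule is to shift every letter 7 places forward in the alphabet (wrapping around), then move the first character to the end.
Working it through for "thunder": intermediate "aobukly", final "obuklya".

obuklya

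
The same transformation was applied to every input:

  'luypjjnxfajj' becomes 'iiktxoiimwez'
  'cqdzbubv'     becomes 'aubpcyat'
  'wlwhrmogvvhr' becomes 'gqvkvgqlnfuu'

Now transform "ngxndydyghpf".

What's happening: shift every letter 1 place backward in the alphabet (wrapping around), then move the last 2 characters to the front (rotate right by 2).
Starting from "ngxndydyghpf": after the first operation, "mfwmcxcxfgoe"; after the second, "oemfwmcxcxfg".

oemfwmcxcxfg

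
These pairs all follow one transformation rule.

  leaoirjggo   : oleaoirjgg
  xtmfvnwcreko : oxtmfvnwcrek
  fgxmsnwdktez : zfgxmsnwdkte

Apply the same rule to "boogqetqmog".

gboogqetqmo

Rule — move the last character to the front.
"boogqetqmog" → "gboogqetqmo".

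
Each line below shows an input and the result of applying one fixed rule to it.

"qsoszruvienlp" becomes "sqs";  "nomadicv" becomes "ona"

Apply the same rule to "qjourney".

In each case the input is transformed by: swap each adjacent pair of characters (1↔2, 3↔4, ...), then keep only the first 3 characters.
Applying both steps to "qjourney": "jquonrye", then "jqu".

jqu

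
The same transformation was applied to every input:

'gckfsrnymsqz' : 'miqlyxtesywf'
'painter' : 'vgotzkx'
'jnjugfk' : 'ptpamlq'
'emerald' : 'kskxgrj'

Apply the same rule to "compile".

iusvork

Rule — shift every letter 6 places forward in the alphabet (wrapping around).
Doing the same to "compile": "iusvork".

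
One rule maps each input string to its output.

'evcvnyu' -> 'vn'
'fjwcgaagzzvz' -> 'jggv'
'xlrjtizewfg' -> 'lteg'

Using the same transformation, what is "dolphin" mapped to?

Each output is the input with this applied: keep one character in every 3, starting at position 2 (positions 2nd, 5th, 8th, ...).
For "dolphin" the result is "oh".

oh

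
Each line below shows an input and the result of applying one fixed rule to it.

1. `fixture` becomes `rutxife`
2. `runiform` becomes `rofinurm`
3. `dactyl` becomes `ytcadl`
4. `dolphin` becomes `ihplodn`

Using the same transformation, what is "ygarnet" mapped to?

enragyt

The rule is to reverse the string, then move the first character to the end.
For "ygarnet", step one produces "tenragy"; step two turns that into "enragyt".
(Check on "fixture": → "erutxif" → "rutxife" ✓)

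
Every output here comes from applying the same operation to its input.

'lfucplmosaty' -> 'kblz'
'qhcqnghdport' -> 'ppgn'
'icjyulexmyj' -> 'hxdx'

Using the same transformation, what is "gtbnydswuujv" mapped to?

Each output is the input with this applied: shift every letter 1 place backward in the alphabet (wrapping around), then keep one character in every 3, starting at position 1 (positions 1st, 4th, 7th, ...).
Applying both steps to "gtbnydswuujv": "fsamxcrvttiu", then "fmrt".

fmrt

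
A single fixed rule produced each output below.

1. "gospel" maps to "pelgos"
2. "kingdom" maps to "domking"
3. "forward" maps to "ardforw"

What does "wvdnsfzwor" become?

worwvdnsfz

The transformation: move the last 3 characters to the front (rotate right by 3).
"wvdnsfzwor" → "worwvdnsfz".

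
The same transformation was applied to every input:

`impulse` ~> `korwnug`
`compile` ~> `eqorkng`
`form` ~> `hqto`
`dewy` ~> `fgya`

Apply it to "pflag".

rhnci

Rule — shift every letter 2 places forward in the alphabet (wrapping around).
Applying that to "pflag" gives "rhnci".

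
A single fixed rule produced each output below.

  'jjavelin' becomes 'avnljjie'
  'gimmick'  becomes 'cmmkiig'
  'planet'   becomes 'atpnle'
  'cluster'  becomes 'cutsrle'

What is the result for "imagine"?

Rule — sort the characters into reverse alphabetical order, then move the last character to the front.
Starting from "imagine": after the first operation, "nmiigea"; after the second, "anmiige".

anmiige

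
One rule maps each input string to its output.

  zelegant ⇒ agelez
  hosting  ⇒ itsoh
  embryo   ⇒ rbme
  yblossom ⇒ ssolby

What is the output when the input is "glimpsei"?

The transformation: reverse the string, then delete the first 2 characters.
Starting from "glimpsei": after the first operation, "iespmilg"; after the second, "spmilg".
(Check on "zelegant": → "tnagelez" → "agelez" ✓)

spmilg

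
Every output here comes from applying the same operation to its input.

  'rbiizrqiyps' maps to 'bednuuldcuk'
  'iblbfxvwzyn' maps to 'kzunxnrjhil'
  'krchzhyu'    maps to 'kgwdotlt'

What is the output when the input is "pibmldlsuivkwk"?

iwbunyxpxeguhw

Rule — shift every letter 12 places forward in the alphabet (wrapping around), then move the last 2 characters to the front (rotate right by 2).
So "pibmldlsuivkwk" becomes "iwbunyxpxeguhw".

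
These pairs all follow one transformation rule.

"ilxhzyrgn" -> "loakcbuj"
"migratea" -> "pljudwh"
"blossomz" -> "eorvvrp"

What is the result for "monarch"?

In each case the input is transformed by: delete the last character, then shift every letter 3 places forward in the alphabet (wrapping around).
"monarch" → "prqduf".

prqduf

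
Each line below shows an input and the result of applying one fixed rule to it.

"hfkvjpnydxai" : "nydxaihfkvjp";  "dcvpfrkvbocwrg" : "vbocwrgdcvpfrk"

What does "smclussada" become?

Looking at the pairs, the operation is to swap the front and back halves of the string.
On "smclussada" that produces "ssadasmclu".

ssadasmclu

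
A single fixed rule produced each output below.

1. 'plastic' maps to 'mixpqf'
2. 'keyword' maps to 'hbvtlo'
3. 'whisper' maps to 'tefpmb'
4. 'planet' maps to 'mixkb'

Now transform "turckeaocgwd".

qrozhbxlzdt

Each output is the input with this applied: shift every letter 3 places backward in the alphabet (wrapping around), then delete the last character.
So "turckeaocgwd" becomes "qrozhbxlzdt".
(Check on "keyword": → "hbvtloa" → "hbvtlo" ✓)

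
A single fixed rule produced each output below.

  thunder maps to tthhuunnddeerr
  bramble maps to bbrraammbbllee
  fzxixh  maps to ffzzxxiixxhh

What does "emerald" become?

eemmeerraalldd

Looking at the pairs, the operation is to double every character.
So "emerald" becomes "eemmeerraalldd".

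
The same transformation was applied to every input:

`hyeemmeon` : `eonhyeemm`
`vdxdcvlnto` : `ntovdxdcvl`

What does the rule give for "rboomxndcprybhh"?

bhhrboomxndcpry

Each output is the input with this applied: move the last 3 characters to the front (rotate right by 3).
Doing the same to "rboomxndcprybhh": "bhhrboomxndcpry".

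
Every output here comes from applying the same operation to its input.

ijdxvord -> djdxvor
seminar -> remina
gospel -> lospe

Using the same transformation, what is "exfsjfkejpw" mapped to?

wxfsjfkejp

Rule — delete the first character, then move the last character to the front.
Starting from "exfsjfkejpw": after the first operation, "xfsjfkejpw"; after the second, "wxfsjfkejp".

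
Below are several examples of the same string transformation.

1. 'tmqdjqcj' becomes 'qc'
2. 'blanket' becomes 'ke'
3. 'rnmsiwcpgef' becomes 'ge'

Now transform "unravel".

ve

The transformation: move the last character to the front, then keep only the last 2 characters.
For "unravel", step one produces "lunrave"; step two turns that into "ve".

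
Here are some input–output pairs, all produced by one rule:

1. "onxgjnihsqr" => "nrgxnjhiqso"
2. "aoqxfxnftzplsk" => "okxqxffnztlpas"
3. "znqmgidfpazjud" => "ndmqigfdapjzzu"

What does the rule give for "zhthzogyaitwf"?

hfhtozygiawtz

The transformation: swap the first and last characters, then swap each adjacent pair of characters (1↔2, 3↔4, ...).
Working it through for "zhthzogyaitwf": intermediate "fhthzogyaitwz", final "hfhtozygiawtz".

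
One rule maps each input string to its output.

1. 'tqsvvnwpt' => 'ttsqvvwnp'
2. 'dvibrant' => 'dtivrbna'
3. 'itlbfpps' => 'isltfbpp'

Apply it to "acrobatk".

The pattern: move the last character to the front, then swap each adjacent pair of characters (1↔2, 3↔4, ...).
On "acrobatk": the first step gives "kacrobat", and the second then gives "akrcbota".
(Check on "dvibrant": → "tdvibran" → "dtivrbna" ✓)

akrcbota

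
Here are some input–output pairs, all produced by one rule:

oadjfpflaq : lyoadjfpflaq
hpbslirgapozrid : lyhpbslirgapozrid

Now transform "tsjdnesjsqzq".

lytsjdnesjsqzq

The transformation: prepend "ly".
"tsjdnesjsqzq" → "lytsjdnesjsqzq".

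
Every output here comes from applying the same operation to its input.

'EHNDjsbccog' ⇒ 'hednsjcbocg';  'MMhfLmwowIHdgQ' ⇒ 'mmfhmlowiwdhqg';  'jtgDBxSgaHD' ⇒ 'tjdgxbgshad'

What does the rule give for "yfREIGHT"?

fyergith

What's happening: swap each adjacent pair of characters (1↔2, 3↔4, ...), then convert every letter to lowercase.
Working it through for "yfREIGHT": intermediate "fyERGITH", final "fyergith".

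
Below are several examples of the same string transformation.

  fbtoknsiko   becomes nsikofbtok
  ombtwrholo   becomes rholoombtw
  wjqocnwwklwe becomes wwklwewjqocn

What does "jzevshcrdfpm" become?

What's happening: swap the front and back halves of the string.
"jzevshcrdfpm" → "crdfpmjzevsh".

crdfpmjzevsh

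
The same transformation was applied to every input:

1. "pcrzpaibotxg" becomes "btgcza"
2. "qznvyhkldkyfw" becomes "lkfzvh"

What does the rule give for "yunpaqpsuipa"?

siaupq

In each case the input is transformed by: keep every other character starting from the second (positions 2nd, 4th, 6th, ...), then move the last 3 characters to the front (rotate right by 3).
Working it through for "yunpaqpsuipa": intermediate "upqsia", final "siaupq".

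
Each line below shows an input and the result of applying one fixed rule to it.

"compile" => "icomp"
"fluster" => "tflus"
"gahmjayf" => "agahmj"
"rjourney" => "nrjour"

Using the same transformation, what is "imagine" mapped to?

Rule — delete the last 2 characters, then move the last character to the front.
"imagine" → "iimag".

iimag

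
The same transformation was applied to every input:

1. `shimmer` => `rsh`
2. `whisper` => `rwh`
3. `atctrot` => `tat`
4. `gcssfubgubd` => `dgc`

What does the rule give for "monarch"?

In each case the input is transformed by: move the first 2 characters to the end (rotate left by 2), then keep only the last 3 characters.
Working it through for "monarch": intermediate "narchmo", final "hmo".

hmo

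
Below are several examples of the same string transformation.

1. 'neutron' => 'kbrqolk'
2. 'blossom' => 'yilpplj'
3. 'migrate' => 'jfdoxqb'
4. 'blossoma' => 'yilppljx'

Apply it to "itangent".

fqxkdbkq

The transformation: shift every letter 3 places backward in the alphabet (wrapping around).
For "itangent" the result is "fqxkdbkq".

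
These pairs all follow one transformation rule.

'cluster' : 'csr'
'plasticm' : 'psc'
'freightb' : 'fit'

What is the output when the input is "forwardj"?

fwd

In each case the input is transformed by: keep one character in every 3, starting at position 1 (positions 1st, 4th, 7th, ...).
On "forwardj" that produces "fwd".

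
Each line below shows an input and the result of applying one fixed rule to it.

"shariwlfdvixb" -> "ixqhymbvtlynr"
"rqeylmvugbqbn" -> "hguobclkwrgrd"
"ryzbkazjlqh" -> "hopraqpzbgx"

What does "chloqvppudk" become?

sxbeglffkta

Looking at the pairs, the operation is to shift every letter 10 places backward in the alphabet (wrapping around).
Doing the same to "chloqvppudk": "sxbeglffkta".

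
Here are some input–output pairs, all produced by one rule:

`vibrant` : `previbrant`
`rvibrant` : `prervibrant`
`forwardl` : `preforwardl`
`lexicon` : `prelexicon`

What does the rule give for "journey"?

The rule is to prepend "pre".
On "journey" that produces "prejourney".

prejourney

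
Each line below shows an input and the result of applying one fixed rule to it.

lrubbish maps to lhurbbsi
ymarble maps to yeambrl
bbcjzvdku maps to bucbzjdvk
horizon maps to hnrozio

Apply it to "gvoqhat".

What's happening: move the last character to the front, then swap each adjacent pair of characters (1↔2, 3↔4, ...).
For "gvoqhat", step one produces "tgvoqha"; step two turns that into "gtovhqa".

gtovhqa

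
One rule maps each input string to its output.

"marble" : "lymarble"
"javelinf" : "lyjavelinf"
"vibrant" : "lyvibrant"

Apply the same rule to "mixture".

lymixture

Rule — prepend "ly".
Doing the same to "mixture": "lymixture".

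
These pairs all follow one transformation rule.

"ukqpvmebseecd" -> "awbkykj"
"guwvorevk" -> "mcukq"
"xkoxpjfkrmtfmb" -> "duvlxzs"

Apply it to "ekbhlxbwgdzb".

khrhmf

Looking at the pairs, the operation is to shift every letter 6 places forward in the alphabet (wrapping around), then keep every other character starting from the first (positions 1st, 3rd, 5th, ...).
On "ekbhlxbwgdzb" that produces "khrhmf".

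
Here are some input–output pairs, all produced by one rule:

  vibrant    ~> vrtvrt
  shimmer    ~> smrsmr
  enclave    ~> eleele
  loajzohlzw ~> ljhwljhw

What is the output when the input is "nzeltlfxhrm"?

Each output is the input with this applied: keep one character in every 3, starting at position 1 (positions 1st, 4th, 7th, ...), then write the whole string twice.
"nzeltlfxhrm" → "nlfr" → "nlfrnlfr".

nlfrnlfr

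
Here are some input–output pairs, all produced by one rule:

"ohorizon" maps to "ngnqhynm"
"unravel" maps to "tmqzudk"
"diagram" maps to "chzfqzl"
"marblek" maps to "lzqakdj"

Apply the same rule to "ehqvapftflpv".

Rule — shift every letter 1 place backward in the alphabet (wrapping around).
"ehqvapftflpv" → "dgpuzoesekou".

dgpuzoesekou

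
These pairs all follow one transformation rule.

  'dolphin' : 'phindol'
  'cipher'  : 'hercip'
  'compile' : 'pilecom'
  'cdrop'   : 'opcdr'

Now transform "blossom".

ssomblo

Looking at the pairs, the operation is to move the first 3 characters to the end (rotate left by 3).
So "blossom" becomes "ssomblo".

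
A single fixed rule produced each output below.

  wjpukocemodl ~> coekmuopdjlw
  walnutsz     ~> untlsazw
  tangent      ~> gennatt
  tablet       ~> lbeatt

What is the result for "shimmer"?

mmiehrs

In each case the input is transformed by: take characters alternately from the front and the back (1st, last, 2nd, 2nd-last, ...), then reverse the string.
On "shimmer": the first step gives "srheimm", and the second then gives "mmiehrs".
(Check on "walnutsz": → "wzasltnu" → "untlsazw" ✓)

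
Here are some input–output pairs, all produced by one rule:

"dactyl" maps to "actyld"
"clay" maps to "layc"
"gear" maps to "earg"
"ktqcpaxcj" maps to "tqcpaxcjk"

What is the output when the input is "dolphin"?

Rule — move the first character to the end.
So "dolphin" becomes "olphind".

olphind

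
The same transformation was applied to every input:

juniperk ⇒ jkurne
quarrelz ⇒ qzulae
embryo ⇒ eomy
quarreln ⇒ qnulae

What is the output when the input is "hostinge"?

heogsn

The rule is to take characters alternately from the front and the back (1st, last, 2nd, 2nd-last, ...), then delete the last 2 characters.
Working it through for "hostinge": intermediate "heogsnti", final "heogsn".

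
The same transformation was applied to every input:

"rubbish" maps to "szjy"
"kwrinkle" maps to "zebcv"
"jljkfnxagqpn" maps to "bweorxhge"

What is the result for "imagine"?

The rule is to shift every letter 9 places backward in the alphabet (wrapping around), then delete the first 3 characters.
"imagine" → "zdrxzev" → "xzev".

xzev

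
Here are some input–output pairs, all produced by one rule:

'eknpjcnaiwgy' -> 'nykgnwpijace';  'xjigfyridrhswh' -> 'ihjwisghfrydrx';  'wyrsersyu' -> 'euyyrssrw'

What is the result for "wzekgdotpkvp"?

opzvekkpgtdw

The pattern: take characters alternately from the front and the back (1st, last, 2nd, 2nd-last, ...), then swap the first and last characters.
Working it through for "wzekgdotpkvp": intermediate "wpzvekkpgtdo", final "opzvekkpgtdw".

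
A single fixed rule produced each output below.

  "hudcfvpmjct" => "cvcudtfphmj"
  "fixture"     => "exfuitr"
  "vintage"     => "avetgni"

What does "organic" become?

arcogni

Rule — sort the characters into alphabetical order, then take characters alternately from the front and the back (1st, last, 2nd, 2nd-last, ...).
Applying that to "organic" gives "arcogni".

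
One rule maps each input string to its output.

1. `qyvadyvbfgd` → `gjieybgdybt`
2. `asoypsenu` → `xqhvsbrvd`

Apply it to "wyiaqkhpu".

xskntdlbz

The transformation: shift every letter 3 places forward in the alphabet (wrapping around), then reverse the string.
Applying both steps to "wyiaqkhpu": "zbldtnksx", then "xskntdlbz".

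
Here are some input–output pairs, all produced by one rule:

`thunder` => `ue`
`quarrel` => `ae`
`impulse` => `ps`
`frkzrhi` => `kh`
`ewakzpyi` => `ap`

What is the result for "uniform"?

Looking at the pairs, the operation is to keep one character in every 3, starting at position 3 (positions 3rd, 6th, 9th, ...).
For "uniform" the result is "ir".

ir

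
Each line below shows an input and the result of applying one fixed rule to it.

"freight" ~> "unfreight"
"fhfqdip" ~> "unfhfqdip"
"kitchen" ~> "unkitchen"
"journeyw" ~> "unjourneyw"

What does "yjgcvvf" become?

The rule is to prepend "un".
Doing the same to "yjgcvvf": "unyjgcvvf".

unyjgcvvf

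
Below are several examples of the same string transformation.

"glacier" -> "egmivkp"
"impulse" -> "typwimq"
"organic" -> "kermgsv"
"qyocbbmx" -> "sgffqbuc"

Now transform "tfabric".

Rule — move the first 2 characters to the end (rotate left by 2), then shift every letter 4 places forward in the alphabet (wrapping around).
Working it through for "tfabric": intermediate "abrictf", final "efvmgxj".

efvmgxj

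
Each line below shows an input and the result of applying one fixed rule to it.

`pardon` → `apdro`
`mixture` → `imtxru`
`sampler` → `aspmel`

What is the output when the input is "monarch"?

In each case the input is transformed by: delete the last character, then swap each adjacent pair of characters (1↔2, 3↔4, ...).
For "monarch", step one produces "monarc"; step two turns that into "omancr".

omancr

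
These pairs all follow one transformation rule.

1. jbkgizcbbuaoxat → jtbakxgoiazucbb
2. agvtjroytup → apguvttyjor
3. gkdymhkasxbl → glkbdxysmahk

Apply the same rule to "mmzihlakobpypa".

Rule — take characters alternately from the front and the back (1st, last, 2nd, 2nd-last, ...).
Doing the same to "mmzihlakobpypa": "mampzyiphbloak".

mampzyiphbloak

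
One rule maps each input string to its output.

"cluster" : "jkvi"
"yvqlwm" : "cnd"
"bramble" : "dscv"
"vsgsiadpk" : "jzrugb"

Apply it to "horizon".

zqfe

Each output is the input with this applied: shift every letter 9 places backward in the alphabet (wrapping around), then delete the first 3 characters.
Applying both steps to "horizon": "yfizqfe", then "zqfe".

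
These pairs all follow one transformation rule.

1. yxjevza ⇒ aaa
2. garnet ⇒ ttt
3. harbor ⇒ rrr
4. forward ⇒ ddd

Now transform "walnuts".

Rule — repeat every character 3 times, then keep only the last 3 characters.
Working it through for "walnuts": intermediate "wwwaaalllnnnuuutttsss", final "sss".

sss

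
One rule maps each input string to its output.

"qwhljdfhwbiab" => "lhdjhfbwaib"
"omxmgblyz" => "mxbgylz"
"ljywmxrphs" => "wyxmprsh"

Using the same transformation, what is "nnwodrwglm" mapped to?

What's happening: delete the first 2 characters, then swap each adjacent pair of characters (1↔2, 3↔4, ...).
"nnwodrwglm" → "wodrwglm" → "owrdgwml".

owrdgwml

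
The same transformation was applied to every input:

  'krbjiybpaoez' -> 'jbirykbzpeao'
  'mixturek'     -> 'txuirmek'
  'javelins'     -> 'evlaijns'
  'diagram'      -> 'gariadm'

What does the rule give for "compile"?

pmiolce

In each case the input is transformed by: move the first 3 characters to the end (rotate left by 3), then take characters alternately from the front and the back (1st, last, 2nd, 2nd-last, ...).
Starting from "compile": after the first operation, "pilecom"; after the second, "pmiolce".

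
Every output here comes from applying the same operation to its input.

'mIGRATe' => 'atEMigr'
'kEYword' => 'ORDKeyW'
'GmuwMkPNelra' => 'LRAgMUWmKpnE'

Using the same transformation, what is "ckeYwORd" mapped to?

orDCKEyW

The pattern: flip the case of every letter, then move the last 3 characters to the front (rotate right by 3).
Starting from "ckeYwORd": after the first operation, "CKEyWorD"; after the second, "orDCKEyW".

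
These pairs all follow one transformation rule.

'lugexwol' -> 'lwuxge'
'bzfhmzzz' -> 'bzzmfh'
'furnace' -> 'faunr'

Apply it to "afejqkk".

The transformation: delete the last 2 characters, then take characters alternately from the front and the back (1st, last, 2nd, 2nd-last, ...).
Working it through for "afejqkk": intermediate "afejq", final "aqfje".

aqfje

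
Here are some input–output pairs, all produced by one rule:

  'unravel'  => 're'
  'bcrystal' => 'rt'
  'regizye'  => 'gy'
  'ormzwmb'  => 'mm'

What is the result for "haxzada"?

Each output is the input with this applied: keep one character in every 3, starting at position 3 (positions 3rd, 6th, 9th, ...).
Doing the same to "haxzada": "xd".

xd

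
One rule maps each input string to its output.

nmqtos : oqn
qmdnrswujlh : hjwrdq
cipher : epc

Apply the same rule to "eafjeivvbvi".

The pattern: keep every other character starting from the first (positions 1st, 3rd, 5th, ...), then reverse the string.
Starting from "eafjeivvbvi": after the first operation, "efevbi"; after the second, "ibvefe".

ibvefe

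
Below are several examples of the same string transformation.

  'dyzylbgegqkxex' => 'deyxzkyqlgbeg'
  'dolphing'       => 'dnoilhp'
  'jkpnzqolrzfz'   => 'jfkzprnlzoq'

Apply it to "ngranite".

The rule is to delete the last character, then take characters alternately from the front and the back (1st, last, 2nd, 2nd-last, ...).
Applying both steps to "ngranite": "ngranit", then "ntgirna".

ntgirna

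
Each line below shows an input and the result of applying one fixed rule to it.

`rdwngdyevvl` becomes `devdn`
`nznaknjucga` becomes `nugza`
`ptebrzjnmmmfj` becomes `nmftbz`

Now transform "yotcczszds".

Each output is the input with this applied: keep every other character starting from the second (positions 2nd, 4th, 6th, ...), then move the last 3 characters to the front (rotate right by 3).
Applying that to "yotcczszds" gives "zzsoc".

zzsoc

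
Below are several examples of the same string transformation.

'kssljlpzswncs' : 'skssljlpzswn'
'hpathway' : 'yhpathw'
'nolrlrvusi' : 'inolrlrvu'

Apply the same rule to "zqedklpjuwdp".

The rule is to move the last 2 characters to the front (rotate right by 2), then delete the first character.
Doing the same to "zqedklpjuwdp": "pzqedklpjuw".
(Check on "nolrlrvusi": → "sinolrlrvu" → "inolrlrvu" ✓)

pzqedklpjuw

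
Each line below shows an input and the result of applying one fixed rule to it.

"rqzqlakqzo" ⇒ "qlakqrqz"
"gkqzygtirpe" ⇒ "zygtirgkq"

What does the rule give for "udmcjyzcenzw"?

cjyzcenudm

What's happening: delete the last 2 characters, then move the first 3 characters to the end (rotate left by 3).
"udmcjyzcenzw" → "udmcjyzcen" → "cjyzcenudm".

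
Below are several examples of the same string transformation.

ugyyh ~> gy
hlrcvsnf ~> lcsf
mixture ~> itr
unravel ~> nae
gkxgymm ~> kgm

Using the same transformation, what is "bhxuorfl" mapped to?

In each case the input is transformed by: keep every other character starting from the second (positions 2nd, 4th, 6th, ...).
"bhxuorfl" → "hurl".

hurl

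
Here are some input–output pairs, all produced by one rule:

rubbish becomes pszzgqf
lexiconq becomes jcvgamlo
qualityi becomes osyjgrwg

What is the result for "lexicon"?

jcvgaml

The transformation: shift every letter 2 places backward in the alphabet (wrapping around).
On "lexicon" that produces "jcvgaml".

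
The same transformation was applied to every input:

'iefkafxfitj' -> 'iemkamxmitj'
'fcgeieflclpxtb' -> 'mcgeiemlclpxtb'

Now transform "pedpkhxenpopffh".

The transformation: replace every "f" with "m".
Applying that to "pedpkhxenpopffh" gives "pedpkhxenpopmmh".

pedpkhxenpopmmh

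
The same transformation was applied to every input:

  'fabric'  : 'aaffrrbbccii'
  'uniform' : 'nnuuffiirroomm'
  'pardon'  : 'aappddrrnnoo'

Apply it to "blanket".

llbbnnaaeekktt

Looking at the pairs, the operation is to swap each adjacent pair of characters (1↔2, 3↔4, ...), then double every character.
For "blanket", step one produces "lbnaekt"; step two turns that into "llbbnnaaeekktt".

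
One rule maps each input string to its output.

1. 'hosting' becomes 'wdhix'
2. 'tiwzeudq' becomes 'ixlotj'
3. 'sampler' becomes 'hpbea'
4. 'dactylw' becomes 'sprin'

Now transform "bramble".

qgpbq

Each output is the input with this applied: delete the last 2 characters, then shift every letter 11 places backward in the alphabet (wrapping around).
On "bramble" that produces "qgpbq".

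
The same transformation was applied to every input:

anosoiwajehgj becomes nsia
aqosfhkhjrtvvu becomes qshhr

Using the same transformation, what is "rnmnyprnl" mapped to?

The pattern: keep every other character starting from the second (positions 2nd, 4th, 6th, ...), then delete the last 2 characters.
For "rnmnyprnl", step one produces "nnpn"; step two turns that into "nn".

nn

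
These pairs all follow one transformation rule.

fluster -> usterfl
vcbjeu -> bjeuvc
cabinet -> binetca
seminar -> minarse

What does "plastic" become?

Each output is the input with this applied: move the first 2 characters to the end (rotate left by 2).
"plastic" → "asticpl".

asticpl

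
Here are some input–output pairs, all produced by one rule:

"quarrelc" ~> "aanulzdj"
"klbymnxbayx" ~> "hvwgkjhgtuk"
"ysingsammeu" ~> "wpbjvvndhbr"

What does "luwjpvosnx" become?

Rule — move the first 3 characters to the end (rotate left by 3), then shift every letter 9 places forward in the alphabet (wrapping around).
For "luwjpvosnx", step one produces "jpvosnxluw"; step two turns that into "syexbwgudf".

syexbwgudf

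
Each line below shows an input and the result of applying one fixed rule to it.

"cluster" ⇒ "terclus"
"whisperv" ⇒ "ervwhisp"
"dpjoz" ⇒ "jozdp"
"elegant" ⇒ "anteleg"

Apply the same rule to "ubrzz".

What's happening: move the last 3 characters to the front (rotate right by 3).
Doing the same to "ubrzz": "rzzub".

rzzub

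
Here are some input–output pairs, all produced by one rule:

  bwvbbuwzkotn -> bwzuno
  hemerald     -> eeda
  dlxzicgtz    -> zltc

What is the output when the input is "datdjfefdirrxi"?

What's happening: keep every other character starting from the second (positions 2nd, 4th, 6th, ...), then swap each adjacent pair of characters (1↔2, 3↔4, ...).
Starting from "datdjfefdirrxi": after the first operation, "adffiri"; after the second, "daffrii".
(Check on "hemerald": → "eead" → "eeda" ✓)

daffrii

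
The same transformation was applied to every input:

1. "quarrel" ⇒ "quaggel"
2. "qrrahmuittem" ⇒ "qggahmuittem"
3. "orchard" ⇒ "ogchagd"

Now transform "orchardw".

ogchagdw

What's happening: replace every "r" with "g".
"orchardw" → "ogchagdw".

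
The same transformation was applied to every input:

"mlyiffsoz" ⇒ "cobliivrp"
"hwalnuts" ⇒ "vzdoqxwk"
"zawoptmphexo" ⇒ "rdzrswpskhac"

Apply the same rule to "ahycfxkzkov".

ykbfiancnrd

What's happening: shift every letter 3 places forward in the alphabet (wrapping around), then swap the first and last characters.
On "ahycfxkzkov" that produces "ykbfiancnrd".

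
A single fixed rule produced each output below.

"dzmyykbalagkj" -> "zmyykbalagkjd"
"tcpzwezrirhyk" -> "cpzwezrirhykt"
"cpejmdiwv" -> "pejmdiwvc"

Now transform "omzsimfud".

What's happening: move the first character to the end.
On "omzsimfud" that produces "mzsimfudo".

mzsimfudo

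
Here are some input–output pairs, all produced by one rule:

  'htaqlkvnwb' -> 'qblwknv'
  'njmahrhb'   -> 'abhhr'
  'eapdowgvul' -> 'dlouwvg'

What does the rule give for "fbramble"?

Looking at the pairs, the operation is to delete the first 3 characters, then take characters alternately from the front and the back (1st, last, 2nd, 2nd-last, ...).
Applying both steps to "fbramble": "amble", then "aemlb".
(Check on "eapdowgvul": → "dowgvul" → "dlouwvg" ✓)

aemlb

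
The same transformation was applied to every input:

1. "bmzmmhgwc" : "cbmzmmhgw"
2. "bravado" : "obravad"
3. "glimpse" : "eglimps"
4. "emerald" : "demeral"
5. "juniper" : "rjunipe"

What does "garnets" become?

In each case the input is transformed by: move the last character to the front.
For "garnets" the result is "sgarnet".

sgarnet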